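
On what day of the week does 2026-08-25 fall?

Doomsday rule: the anchor day for the 2000s is Tuesday. For year 26: 26÷12 = 2 r 2, and 2÷4 = 0, so 2+2+0 = 4.
Tuesday + 4 ≡ Saturday — that's 2026's doomsday.
In August the doomsday date is Aug 8.
Aug 25 is 17 days after Aug 8; 17 mod 7 = 3, so Saturday + 3 = Tuesday.

Tuesday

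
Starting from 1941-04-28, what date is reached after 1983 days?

+365 (one year) → Apr 28, 1942 (1618 left).
+365 (one year) → Apr 28, 1943 (1253 left).
+366 (one year; includes Feb 29, 1944) → Apr 28, 1944 (887 left).
+365 (one year) → Apr 28, 1945 (522 left).
+365 (one year) → Apr 28, 1946 (157 left).
Apr has 30 days: +3 → May 1, 1946 (154 left).
May has 31 days: +31 → Jun 1, 1946 (123 left).
Jun has 30 days: +30 → Jul 1, 1946 (93 left).
Jul has 31 days: +31 → Aug 1, 1946 (62 left).
Aug has 31 days: +31 → Sep 1, 1946 (31 left).
Sep has 30 days: +30 → Oct 1, 1946 (1 left).
+1 → Oct 2, 1946.

October 2, 1946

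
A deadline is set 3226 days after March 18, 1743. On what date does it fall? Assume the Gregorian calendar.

+366 (one year; includes Feb 29, 1744) → Mar 18, 1744 (2860 left).
+365 (one year) → Mar 18, 1745 (2495 left).
+365 (one year) → Mar 18, 1746 (2130 left).
+365 (one year) → Mar 18, 1747 (1765 left).
+366 (one year; includes Feb 29, 1748) → Mar 18, 1748 (1399 left).
+365 (one year) → Mar 18, 1749 (1034 left).
+365 (one year) → Mar 18, 1750 (669 left).
+365 (one year) → Mar 18, 1751 (304 left).
Mar has 31 days: +14 → Apr 1, 1751 (290 left).
Apr has 30 days: +30 → May 1, 1751 (260 left).
May has 31 days: +31 → Jun 1, 1751 (229 left).
Jun has 30 days: +30 → Jul 1, 1751 (199 left).
Jul has 31 days: +31 → Aug 1, 1751 (168 left).
Aug has 31 days: +31 → Sep 1, 1751 (137 left).
Sep has 30 days: +30 → Oct 1, 1751 (107 left).
Oct has 31 days: +31 → Nov 1, 1751 (76 left).
Nov has 30 days: +30 → Dec 1, 1751 (46 left).
Dec has 31 days: +31 → Jan 1, 1752 (15 left).
+15 → Jan 16, 1752.

January 16, 1752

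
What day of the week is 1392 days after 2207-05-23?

May 23, 2207 is a Saturday.
1392 mod 7 = 6, so 1392 days after a Saturday is Saturday + 6 = Friday.

Friday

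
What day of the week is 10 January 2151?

Sunday

January 1, 2151 is a Friday.
Jan 1, 2151 → Jan 10, 2151: 9 days.
Total: 9 days.
9 mod 7 = 2, so Friday + 2 = Sunday.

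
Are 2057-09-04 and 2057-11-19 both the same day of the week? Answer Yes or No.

From Sep 4, 2057 to Nov 19, 2057 is 76 days.
76 mod 7 = 6, so they are different weekdays.
(Sep 4, 2057 is a Tuesday; Nov 19, 2057 is a Monday.)

No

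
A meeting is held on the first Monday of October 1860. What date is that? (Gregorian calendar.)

October 1, 1860 is a Monday.
The first Monday is therefore October 1 (same day).

October 1, 1860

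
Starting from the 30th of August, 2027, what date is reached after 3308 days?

September 19, 2036

+366 (one year; includes Feb 29, 2028) → Aug 30, 2028 (2942 left).
+365 (one year) → Aug 30, 2029 (2577 left).
+365 (one year) → Aug 30, 2030 (2212 left).
+365 (one year) → Aug 30, 2031 (1847 left).
+366 (one year; includes Feb 29, 2032) → Aug 30, 2032 (1481 left).
+365 (one year) → Aug 30, 2033 (1116 left).
+365 (one year) → Aug 30, 2034 (751 left).
+365 (one year) → Aug 30, 2035 (386 left).
Aug has 31 days: +2 → Sep 1, 2035 (384 left).
Sep has 30 days: +30 → Oct 1, 2035 (354 left).
Oct has 31 days: +31 → Nov 1, 2035 (323 left).
Nov has 30 days: +30 → Dec 1, 2035 (293 left).
Dec has 31 days: +31 → Jan 1, 2036 (262 left).
Jan has 31 days: +31 → Feb 1, 2036 (231 left).
Feb has 29 days: +29 → Mar 1, 2036 (202 left).
Mar has 31 days: +31 → Apr 1, 2036 (171 left).
Apr has 30 days: +30 → May 1, 2036 (141 left).
May has 31 days: +31 → Jun 1, 2036 (110 left).
Jun has 30 days: +30 → Jul 1, 2036 (80 left).
Jul has 31 days: +31 → Aug 1, 2036 (49 left).
Aug has 31 days: +31 → Sep 1, 2036 (18 left).
+18 → Sep 19, 2036.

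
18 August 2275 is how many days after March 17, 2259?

Mar 17, 2259 → Mar 17, 2260: 366 days (Feb 29, 2260 is in that span).
Mar 17, 2260 → Mar 17, 2261: 365 days.
Mar 17, 2261 → Mar 17, 2262: 365 days.
Mar 17, 2262 → Mar 17, 2263: 365 days.
Mar 17, 2263 → Mar 17, 2264: 366 days (Feb 29, 2264 is in that span).
Mar 17, 2264 → Mar 17, 2265: 365 days.
Mar 17, 2265 → Mar 17, 2266: 365 days.
Mar 17, 2266 → Mar 17, 2267: 365 days.
Mar 17, 2267 → Mar 17, 2268: 366 days (Feb 29, 2268 is in that span).
Mar 17, 2268 → Mar 17, 2269: 365 days.
Mar 17, 2269 → Mar 17, 2270: 365 days.
Mar 17, 2270 → Mar 17, 2271: 365 days.
Mar 17, 2271 → Mar 17, 2272: 366 days (Feb 29, 2272 is in that span).
Mar 17, 2272 → Mar 17, 2273: 365 days.
Mar 17, 2273 → Mar 17, 2274: 365 days.
Mar 17, 2274 → Mar 17, 2275: 365 days.
Mar 17, 2275 → Apr 17, 2275: 31 days (March has 31).
Apr 17, 2275 → May 17, 2275: 30 days (April has 30).
May 17, 2275 → Jun 17, 2275: 31 days (May has 31).
Jun 17, 2275 → Jul 17, 2275: 30 days (June has 30).
Jul 17, 2275 → Aug 17, 2275: 31 days (July has 31).
Aug 17, 2275 → Aug 18, 2275: 1 days.
Total: 5998 days.

5998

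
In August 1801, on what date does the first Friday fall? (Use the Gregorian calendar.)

August 7, 1801

August 1, 1801 is a Saturday.
The first Friday is therefore August 7 (6 days later).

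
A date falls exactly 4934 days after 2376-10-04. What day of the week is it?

Oct 4, 2376 is a Monday.
4934 mod 7 = 6, so 4934 days after a Monday is Monday + 6 = Sunday.

Sunday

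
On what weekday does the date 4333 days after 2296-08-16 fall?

First find the weekday of Aug 16, 2296. Doomsday rule: the anchor day for the 2200s is Friday. For year 96: 96÷12 = 8 r 0, and 0÷4 = 0, so 8+0+0 = 8.
Friday + 8 ≡ Saturday — that's 2296's doomsday.
In August the doomsday date is Aug 8.
Aug 16 is 8 days after Aug 8; 8 mod 7 = 1, so Saturday + 1 = Sunday.
4333 mod 7 = 0, so 4333 days after a Sunday is Sunday + 0 = Sunday.

Sunday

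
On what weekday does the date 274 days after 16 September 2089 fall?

First find the weekday of Sep 16, 2089. Doomsday rule: the anchor day for the 2000s is Tuesday. For year 89: 89÷12 = 7 r 5, and 5÷4 = 1, so 7+5+1 = 13.
Tuesday + 13 ≡ Monday — that's 2089's doomsday.
In September the doomsday date is Sep 5.
Sep 16 is 11 days after Sep 5; 11 mod 7 = 4, so Monday + 4 = Friday.
274 mod 7 = 1, so 274 days after a Friday is Friday + 1 = Saturday.

Saturday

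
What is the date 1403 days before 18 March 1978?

−365 (one year) → Mar 18, 1977 (1038 left).
−365 (one year) → Mar 18, 1976 (673 left).
−366 (one year; includes Feb 29, 1976) → Mar 18, 1975 (307 left).
−18 → Feb 28, 1975 (end of Feb, 28 days; 289 left).
−28 → Jan 31, 1975 (end of Jan, 31 days; 261 left).
−31 → Dec 31, 1974 (end of Dec, 31 days; 230 left).
−31 → Nov 30, 1974 (end of Nov, 30 days; 199 left).
−30 → Oct 31, 1974 (end of Oct, 31 days; 169 left).
−31 → Sep 30, 1974 (end of Sep, 30 days; 138 left).
−30 → Aug 31, 1974 (end of Aug, 31 days; 108 left).
−31 → Jul 31, 1974 (end of Jul, 31 days; 77 left).
−31 → Jun 30, 1974 (end of Jun, 30 days; 46 left).
−30 → May 31, 1974 (end of May, 31 days; 16 left).
−16 → May 15, 1974.

May 15, 1974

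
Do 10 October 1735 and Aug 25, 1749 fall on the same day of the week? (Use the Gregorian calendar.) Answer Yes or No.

Yes

From Oct 10, 1735 to Aug 25, 1749 is 5068 days.
5068 mod 7 = 0, so they are the same weekday.
(Oct 10, 1735 is a Monday; Aug 25, 1749 is a Monday.)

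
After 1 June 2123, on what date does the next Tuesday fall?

Jun 1, 2123 is a Tuesday.
From Tuesday to the next Tuesday is 7 days.
Jun 1, 2123 + 7 = Jun 8, 2123.

June 8, 2123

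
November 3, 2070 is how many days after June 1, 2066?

Jun 1, 2066 → Jun 1, 2067: 365 days.
Jun 1, 2067 → Jun 1, 2068: 366 days (Feb 29, 2068 is in that span).
Jun 1, 2068 → Jun 1, 2069: 365 days.
Jun 1, 2069 → Jun 1, 2070: 365 days.
Jun 1, 2070 → Jul 1, 2070: 30 days (June has 30).
Jul 1, 2070 → Aug 1, 2070: 31 days (July has 31).
Aug 1, 2070 → Sep 1, 2070: 31 days (August has 31).
Sep 1, 2070 → Oct 1, 2070: 30 days (September has 30).
Oct 1, 2070 → Nov 1, 2070: 31 days (October has 31).
Nov 1, 2070 → Nov 3, 2070: 2 days.
Total: 1616 days.

1616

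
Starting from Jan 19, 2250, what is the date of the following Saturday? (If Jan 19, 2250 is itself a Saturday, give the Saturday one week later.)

January 26, 2250

Jan 19, 2250 is a Saturday.
From Saturday to the next Saturday is 7 days.
Jan 19, 2250 + 7 = Jan 26, 2250.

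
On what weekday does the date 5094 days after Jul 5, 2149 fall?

Jul 5, 2149 is a Saturday.
5094 mod 7 = 5, so 5094 days after a Saturday is Saturday + 5 = Thursday.

Thursday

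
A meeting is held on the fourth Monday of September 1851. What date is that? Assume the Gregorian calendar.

September 22, 1851

September 1, 1851 is a Monday.
The first Monday is therefore September 1 (same day).
The fourth Monday is 1 + 3×7 = September 22.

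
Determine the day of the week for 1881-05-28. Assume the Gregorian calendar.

Saturday

Doomsday rule: the anchor day for the 1800s is Friday. For year 81: 81÷12 = 6 r 9, and 9÷4 = 2, so 6+9+2 = 17.
Friday + 17 ≡ Monday — that's 1881's doomsday.
In May the doomsday date is May 9.
May 28 is 19 days after May 9; 19 mod 7 = 5, so Monday + 5 = Saturday.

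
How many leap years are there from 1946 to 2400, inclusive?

111

Multiples of 4 in [1946,2400]: 114.
Of those, multiples of 100: 5 (not leap unless ÷400).
Multiples of 400: 2.
Leap years = 114 − 5 + 2 = 111.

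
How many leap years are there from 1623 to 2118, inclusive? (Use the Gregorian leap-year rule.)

Multiples of 4 in [1623,2118]: 124.
Of those, multiples of 100: 5 (not leap unless ÷400).
Multiples of 400: 1.
Leap years = 124 − 5 + 1 = 120.

120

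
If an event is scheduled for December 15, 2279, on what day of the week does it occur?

Monday

Doomsday rule: the anchor day for the 2200s is Friday. For year 79: 79÷12 = 6 r 7, and 7÷4 = 1, so 6+7+1 = 14.
Friday + 14 ≡ Friday — that's 2279's doomsday.
In December the doomsday date is Dec 12.
Dec 15 is 3 days after Dec 12; 3 mod 7 = 3, so Friday + 3 = Monday.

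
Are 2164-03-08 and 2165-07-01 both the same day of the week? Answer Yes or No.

No

From Mar 8, 2164 to Jul 1, 2165 is 480 days.
480 mod 7 = 4, so they are different weekdays.
(Mar 8, 2164 is a Thursday; Jul 1, 2165 is a Monday.)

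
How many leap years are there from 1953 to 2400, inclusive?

109

Multiples of 4 in [1953,2400]: 112.
Of those, multiples of 100: 5 (not leap unless ÷400).
Multiples of 400: 2.
Leap years = 112 − 5 + 2 = 109.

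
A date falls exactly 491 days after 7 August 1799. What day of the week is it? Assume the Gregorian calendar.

Aug 7, 1799 is a Wednesday.
491 mod 7 = 1, so 491 days after a Wednesday is Wednesday + 1 = Thursday.

Thursday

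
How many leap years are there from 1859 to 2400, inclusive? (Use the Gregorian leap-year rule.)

132

Multiples of 4 in [1859,2400]: 136.
Of those, multiples of 100: 6 (not leap unless ÷400).
Multiples of 400: 2.
Leap years = 136 − 6 + 2 = 132.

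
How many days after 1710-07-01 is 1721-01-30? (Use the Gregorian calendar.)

Jul 1, 1710 → Jul 1, 1711: 365 days.
Jul 1, 1711 → Jul 1, 1712: 366 days (Feb 29, 1712 is in that span).
Jul 1, 1712 → Jul 1, 1713: 365 days.
Jul 1, 1713 → Jul 1, 1714: 365 days.
Jul 1, 1714 → Jul 1, 1715: 365 days.
Jul 1, 1715 → Jul 1, 1716: 366 days (Feb 29, 1716 is in that span).
Jul 1, 1716 → Jul 1, 1717: 365 days.
Jul 1, 1717 → Jul 1, 1718: 365 days.
Jul 1, 1718 → Jul 1, 1719: 365 days.
Jul 1, 1719 → Jul 1, 1720: 366 days (Feb 29, 1720 is in that span).
Jul 1, 1720 → Aug 1, 1720: 31 days (July has 31).
Aug 1, 1720 → Sep 1, 1720: 31 days (August has 31).
Sep 1, 1720 → Oct 1, 1720: 30 days (September has 30).
Oct 1, 1720 → Nov 1, 1720: 31 days (October has 31).
Nov 1, 1720 → Dec 1, 1720: 30 days (November has 30).
Dec 1, 1720 → Jan 1, 1721: 31 days (December has 31).
Jan 1, 1721 → Jan 30, 1721: 29 days.
Total: 3866 days.

3866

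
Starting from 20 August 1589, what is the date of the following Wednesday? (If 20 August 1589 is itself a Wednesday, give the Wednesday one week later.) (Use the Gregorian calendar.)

August 23, 1589

Aug 20, 1589 is a Sunday.
From Sunday to the next Wednesday is 3 days.
Aug 20, 1589 + 3 = Aug 23, 1589.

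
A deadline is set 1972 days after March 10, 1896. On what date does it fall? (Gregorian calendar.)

+365 (one year) → Mar 10, 1897 (1607 left).
+365 (one year) → Mar 10, 1898 (1242 left).
+365 (one year) → Mar 10, 1899 (877 left).
+365 (one year) → Mar 10, 1900 (512 left).
+365 (one year) → Mar 10, 1901 (147 left).
Mar has 31 days: +22 → Apr 1, 1901 (125 left).
Apr has 30 days: +30 → May 1, 1901 (95 left).
May has 31 days: +31 → Jun 1, 1901 (64 left).
Jun has 30 days: +30 → Jul 1, 1901 (34 left).
Jul has 31 days: +31 → Aug 1, 1901 (3 left).
+3 → Aug 4, 1901.

August 4, 1901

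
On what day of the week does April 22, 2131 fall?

Sunday

Doomsday rule: the anchor day for the 2100s is Sunday. For year 31: 31÷12 = 2 r 7, and 7÷4 = 1, so 2+7+1 = 10.
Sunday + 10 ≡ Wednesday — that's 2131's doomsday.
In April the doomsday date is Apr 4.
Apr 22 is 18 days after Apr 4; 18 mod 7 = 4, so Wednesday + 4 = Sunday.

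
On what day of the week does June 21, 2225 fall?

Doomsday rule: the anchor day for the 2200s is Friday. For year 25: 25÷12 = 2 r 1, and 1÷4 = 0, so 2+1+0 = 3.
Friday + 3 ≡ Monday — that's 2225's doomsday.
In June the doomsday date is Jun 6.
Jun 21 is 15 days after Jun 6; 15 mod 7 = 1, so Monday + 1 = Tuesday.

Tuesday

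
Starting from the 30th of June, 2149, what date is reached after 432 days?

September 5, 2150

+365 (one year) → Jun 30, 2150 (67 left).
Jun has 30 days: +1 → Jul 1, 2150 (66 left).
Jul has 31 days: +31 → Aug 1, 2150 (35 left).
Aug has 31 days: +31 → Sep 1, 2150 (4 left).
+4 → Sep 5, 2150.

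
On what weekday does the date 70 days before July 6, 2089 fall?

Wednesday

Jul 6, 2089 is a Wednesday.
70 mod 7 = 0, so 70 days before a Wednesday is Wednesday − 0 = Wednesday.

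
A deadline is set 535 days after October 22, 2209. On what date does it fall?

April 10, 2211

+365 (one year) → Oct 22, 2210 (170 left).
Oct has 31 days: +10 → Nov 1, 2210 (160 left).
Nov has 30 days: +30 → Dec 1, 2210 (130 left).
Dec has 31 days: +31 → Jan 1, 2211 (99 left).
Jan has 31 days: +31 → Feb 1, 2211 (68 left).
Feb has 28 days: +28 → Mar 1, 2211 (40 left).
Mar has 31 days: +31 → Apr 1, 2211 (9 left).
+9 → Apr 10, 2211.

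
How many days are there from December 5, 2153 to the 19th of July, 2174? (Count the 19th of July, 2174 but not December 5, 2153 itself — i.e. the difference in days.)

Dec 5, 2153 → Dec 5, 2154: 365 days.
Dec 5, 2154 → Dec 5, 2155: 365 days.
Dec 5, 2155 → Dec 5, 2156: 366 days (Feb 29, 2156 is in that span).
Dec 5, 2156 → Dec 5, 2157: 365 days.
Dec 5, 2157 → Dec 5, 2158: 365 days.
Dec 5, 2158 → Dec 5, 2159: 365 days.
Dec 5, 2159 → Dec 5, 2160: 366 days (Feb 29, 2160 is in that span).
Dec 5, 2160 → Dec 5, 2161: 365 days.
Dec 5, 2161 → Dec 5, 2162: 365 days.
Dec 5, 2162 → Dec 5, 2163: 365 days.
Dec 5, 2163 → Dec 5, 2164: 366 days (Feb 29, 2164 is in that span).
Dec 5, 2164 → Dec 5, 2165: 365 days.
Dec 5, 2165 → Dec 5, 2166: 365 days.
Dec 5, 2166 → Dec 5, 2167: 365 days.
Dec 5, 2167 → Dec 5, 2168: 366 days (Feb 29, 2168 is in that span).
Dec 5, 2168 → Dec 5, 2169: 365 days.
Dec 5, 2169 → Dec 5, 2170: 365 days.
Dec 5, 2170 → Dec 5, 2171: 365 days.
Dec 5, 2171 → Dec 5, 2172: 366 days (Feb 29, 2172 is in that span).
Dec 5, 2172 → Dec 5, 2173: 365 days.
Dec 5, 2173 → Jan 5, 2174: 31 days (December has 31).
Jan 5, 2174 → Feb 5, 2174: 31 days (January has 31).
Feb 5, 2174 → Mar 5, 2174: 28 days (February has 28).
Mar 5, 2174 → Apr 5, 2174: 31 days (March has 31).
Apr 5, 2174 → May 5, 2174: 30 days (April has 30).
May 5, 2174 → Jun 5, 2174: 31 days (May has 31).
Jun 5, 2174 → Jul 5, 2174: 30 days (June has 30).
Jul 5, 2174 → Jul 19, 2174: 14 days.
Total: 7531 days.

7531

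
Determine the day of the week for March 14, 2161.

Doomsday rule: the anchor day for the 2100s is Sunday. For year 61: 61÷12 = 5 r 1, and 1÷4 = 0, so 5+1+0 = 6.
Sunday + 6 ≡ Saturday — that's 2161's doomsday.
In March the doomsday date is Mar 14.
Mar 14 is the doomsday itself: Saturday.

Saturday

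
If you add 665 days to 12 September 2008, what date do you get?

+365 (one year) → Sep 12, 2009 (300 left).
Sep has 30 days: +19 → Oct 1, 2009 (281 left).
Oct has 31 days: +31 → Nov 1, 2009 (250 left).
Nov has 30 days: +30 → Dec 1, 2009 (220 left).
Dec has 31 days: +31 → Jan 1, 2010 (189 left).
Jan has 31 days: +31 → Feb 1, 2010 (158 left).
Feb has 28 days: +28 → Mar 1, 2010 (130 left).
Mar has 31 days: +31 → Apr 1, 2010 (99 left).
Apr has 30 days: +30 → May 1, 2010 (69 left).
May has 31 days: +31 → Jun 1, 2010 (38 left).
Jun has 30 days: +30 → Jul 1, 2010 (8 left).
+8 → Jul 9, 2010.

July 9, 2010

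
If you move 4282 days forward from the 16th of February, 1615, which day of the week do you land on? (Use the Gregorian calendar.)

Feb 16, 1615 is a Monday.
4282 mod 7 = 5, so 4282 days after a Monday is Monday + 5 = Saturday.

Saturday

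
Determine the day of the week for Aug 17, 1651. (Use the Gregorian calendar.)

Doomsday rule: the anchor day for the 1600s is Tuesday. For year 51: 51÷12 = 4 r 3, and 3÷4 = 0, so 4+3+0 = 7.
Tuesday + 7 ≡ Tuesday — that's 1651's doomsday.
In August the doomsday date is Aug 8.
Aug 17 is 9 days after Aug 8; 9 mod 7 = 2, so Tuesday + 2 = Thursday.

Thursday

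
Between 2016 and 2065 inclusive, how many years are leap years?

13

Multiples of 4 in [2016,2065]: 13.
Of those, multiples of 100: 0 (not leap unless ÷400).
Multiples of 400: 0.
Leap years = 13 − 0 + 0 = 13.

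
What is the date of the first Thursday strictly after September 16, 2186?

September 21, 2186

Sep 16, 2186 is a Saturday.
From Saturday to the next Thursday is 5 days.
Sep 16, 2186 + 5 = Sep 21, 2186.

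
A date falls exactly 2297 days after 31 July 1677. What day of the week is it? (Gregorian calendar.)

First find the weekday of Jul 31, 1677. Doomsday rule: the anchor day for the 1600s is Tuesday. For year 77: 77÷12 = 6 r 5, and 5÷4 = 1, so 6+5+1 = 12.
Tuesday + 12 ≡ Sunday — that's 1677's doomsday.
In July the doomsday date is Jul 11.
Jul 31 is 20 days after Jul 11; 20 mod 7 = 6, so Sunday + 6 = Saturday.
2297 mod 7 = 1, so 2297 days after a Saturday is Saturday + 1 = Sunday.

Sunday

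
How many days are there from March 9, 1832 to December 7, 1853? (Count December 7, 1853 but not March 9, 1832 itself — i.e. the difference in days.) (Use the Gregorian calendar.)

Mar 9, 1832 → Mar 9, 1833: 365 days.
Mar 9, 1833 → Mar 9, 1834: 365 days.
Mar 9, 1834 → Mar 9, 1835: 365 days.
Mar 9, 1835 → Mar 9, 1836: 366 days (Feb 29, 1836 is in that span).
Mar 9, 1836 → Mar 9, 1837: 365 days.
Mar 9, 1837 → Mar 9, 1838: 365 days.
Mar 9, 1838 → Mar 9, 1839: 365 days.
Mar 9, 1839 → Mar 9, 1840: 366 days (Feb 29, 1840 is in that span).
Mar 9, 1840 → Mar 9, 1841: 365 days.
Mar 9, 1841 → Mar 9, 1842: 365 days.
Mar 9, 1842 → Mar 9, 1843: 365 days.
Mar 9, 1843 → Mar 9, 1844: 366 days (Feb 29, 1844 is in that span).
Mar 9, 1844 → Mar 9, 1845: 365 days.
Mar 9, 1845 → Mar 9, 1846: 365 days.
Mar 9, 1846 → Mar 9, 1847: 365 days.
Mar 9, 1847 → Mar 9, 1848: 366 days (Feb 29, 1848 is in that span).
Mar 9, 1848 → Mar 9, 1849: 365 days.
Mar 9, 1849 → Mar 9, 1850: 365 days.
Mar 9, 1850 → Mar 9, 1851: 365 days.
Mar 9, 1851 → Mar 9, 1852: 366 days (Feb 29, 1852 is in that span).
Mar 9, 1852 → Mar 9, 1853: 365 days.
Mar 9, 1853 → Apr 9, 1853: 31 days (March has 31).
Apr 9, 1853 → May 9, 1853: 30 days (April has 30).
May 9, 1853 → Jun 9, 1853: 31 days (May has 31).
Jun 9, 1853 → Jul 9, 1853: 30 days (June has 30).
Jul 9, 1853 → Aug 9, 1853: 31 days (July has 31).
Aug 9, 1853 → Sep 9, 1853: 31 days (August has 31).
Sep 9, 1853 → Oct 9, 1853: 30 days (September has 30).
Oct 9, 1853 → Nov 9, 1853: 31 days (October has 31).
Nov 9, 1853 → Dec 7, 1853: 28 days.
Total: 7943 days.

7943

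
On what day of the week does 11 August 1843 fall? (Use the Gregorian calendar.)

Doomsday rule: the anchor day for the 1800s is Friday. For year 43: 43÷12 = 3 r 7, and 7÷4 = 1, so 3+7+1 = 11.
Friday + 11 ≡ Tuesday — that's 1843's doomsday.
In August the doomsday date is Aug 8.
Aug 11 is 3 days after Aug 8; 3 mod 7 = 3, so Tuesday + 3 = Friday.

Friday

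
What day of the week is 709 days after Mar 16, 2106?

Mar 16, 2106 is a Tuesday.
709 mod 7 = 2, so 709 days after a Tuesday is Tuesday + 2 = Thursday.

Thursday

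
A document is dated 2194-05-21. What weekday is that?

January 1, 2194 is a Wednesday.
Jan 1, 2194 → Feb 1, 2194: 31 days (January has 31).
Feb 1, 2194 → Mar 1, 2194: 28 days (February has 28).
Mar 1, 2194 → Apr 1, 2194: 31 days (March has 31).
Apr 1, 2194 → May 1, 2194: 30 days (April has 30).
May 1, 2194 → May 21, 2194: 20 days.
Total: 140 days.
140 mod 7 = 0, so Wednesday + 0 = Wednesday.

Wednesday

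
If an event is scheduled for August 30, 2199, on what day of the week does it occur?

Doomsday rule: the anchor day for the 2100s is Sunday. For year 99: 99÷12 = 8 r 3, and 3÷4 = 0, so 8+3+0 = 11.
Sunday + 11 ≡ Thursday — that's 2199's doomsday.
In August the doomsday date is Aug 8.
Aug 30 is 22 days after Aug 8; 22 mod 7 = 1, so Thursday + 1 = Friday.

Friday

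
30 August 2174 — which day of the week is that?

Tuesday

Doomsday rule: the anchor day for the 2100s is Sunday. For year 74: 74÷12 = 6 r 2, and 2÷4 = 0, so 6+2+0 = 8.
Sunday + 8 ≡ Monday — that's 2174's doomsday.
In August the doomsday date is Aug 8.
Aug 30 is 22 days after Aug 8; 22 mod 7 = 1, so Monday + 1 = Tuesday.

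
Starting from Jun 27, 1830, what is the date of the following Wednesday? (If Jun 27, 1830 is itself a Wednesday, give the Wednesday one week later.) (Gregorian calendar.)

Jun 27, 1830 is a Sunday.
From Sunday to the next Wednesday is 3 days.
Jun 27, 1830 + 3 = Jun 30, 1830.

June 30, 1830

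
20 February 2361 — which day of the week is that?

Doomsday rule: the anchor day for the 2300s is Wednesday. For year 61: 61÷12 = 5 r 1, and 1÷4 = 0, so 5+1+0 = 6.
Wednesday + 6 ≡ Tuesday — that's 2361's doomsday.
In February the doomsday date is Feb 28 (2361 is not a leap year).
Feb 20 is 8 days before Feb 28; 8 mod 7 = 1, so Tuesday − 1 = Monday.

Monday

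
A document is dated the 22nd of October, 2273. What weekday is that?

Wednesday

Doomsday rule: the anchor day for the 2200s is Friday. For year 73: 73÷12 = 6 r 1, and 1÷4 = 0, so 6+1+0 = 7.
Friday + 7 ≡ Friday — that's 2273's doomsday.
In October the doomsday date is Oct 10.
Oct 22 is 12 days after Oct 10; 12 mod 7 = 5, so Friday + 5 = Wednesday.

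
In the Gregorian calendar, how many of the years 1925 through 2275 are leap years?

85

Multiples of 4 in [1925,2275]: 87.
Of those, multiples of 100: 3 (not leap unless ÷400).
Multiples of 400: 1.
Leap years = 87 − 3 + 1 = 85.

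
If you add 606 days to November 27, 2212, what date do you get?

July 26, 2214

+365 (one year) → Nov 27, 2213 (241 left).
Nov has 30 days: +4 → Dec 1, 2213 (237 left).
Dec has 31 days: +31 → Jan 1, 2214 (206 left).
Jan has 31 days: +31 → Feb 1, 2214 (175 left).
Feb has 28 days: +28 → Mar 1, 2214 (147 left).
Mar has 31 days: +31 → Apr 1, 2214 (116 left).
Apr has 30 days: +30 → May 1, 2214 (86 left).
May has 31 days: +31 → Jun 1, 2214 (55 left).
Jun has 30 days: +30 → Jul 1, 2214 (25 left).
+25 → Jul 26, 2214.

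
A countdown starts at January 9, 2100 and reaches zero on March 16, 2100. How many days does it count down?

Jan 9, 2100 → Feb 9, 2100: 31 days (January has 31).
Feb 9, 2100 → Mar 9, 2100: 28 days (February has 28).
Mar 9, 2100 → Mar 16, 2100: 7 days.
Total: 66 days.

66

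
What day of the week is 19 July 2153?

Thursday

Doomsday rule: the anchor day for the 2100s is Sunday. For year 53: 53÷12 = 4 r 5, and 5÷4 = 1, so 4+5+1 = 10.
Sunday + 10 ≡ Wednesday — that's 2153's doomsday.
In July the doomsday date is Jul 11.
Jul 19 is 8 days after Jul 11; 8 mod 7 = 1, so Wednesday + 1 = Thursday.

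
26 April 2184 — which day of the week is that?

Monday

Doomsday rule: the anchor day for the 2100s is Sunday. For year 84: 84÷12 = 7 r 0, and 0÷4 = 0, so 7+0+0 = 7.
Sunday + 7 ≡ Sunday — that's 2184's doomsday.
In April the doomsday date is Apr 4.
Apr 26 is 22 days after Apr 4; 22 mod 7 = 1, so Sunday + 1 = Monday.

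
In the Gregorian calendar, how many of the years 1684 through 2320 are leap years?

Multiples of 4 in [1684,2320]: 160.
Of those, multiples of 100: 7 (not leap unless ÷400).
Multiples of 400: 1.
Leap years = 160 − 7 + 1 = 154.

154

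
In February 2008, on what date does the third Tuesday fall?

February 19, 2008

February 1, 2008 is a Friday.
The first Tuesday is therefore February 5 (4 days later).
The third Tuesday is 5 + 2×7 = February 19.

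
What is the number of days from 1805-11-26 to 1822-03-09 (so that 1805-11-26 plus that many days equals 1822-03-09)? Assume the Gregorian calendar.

Nov 26, 1805 → Nov 26, 1806: 365 days.
Nov 26, 1806 → Nov 26, 1807: 365 days.
Nov 26, 1807 → Nov 26, 1808: 366 days (Feb 29, 1808 is in that span).
Nov 26, 1808 → Nov 26, 1809: 365 days.
Nov 26, 1809 → Nov 26, 1810: 365 days.
Nov 26, 1810 → Nov 26, 1811: 365 days.
Nov 26, 1811 → Nov 26, 1812: 366 days (Feb 29, 1812 is in that span).
Nov 26, 1812 → Nov 26, 1813: 365 days.
Nov 26, 1813 → Nov 26, 1814: 365 days.
Nov 26, 1814 → Nov 26, 1815: 365 days.
Nov 26, 1815 → Nov 26, 1816: 366 days (Feb 29, 1816 is in that span).
Nov 26, 1816 → Nov 26, 1817: 365 days.
Nov 26, 1817 → Nov 26, 1818: 365 days.
Nov 26, 1818 → Nov 26, 1819: 365 days.
Nov 26, 1819 → Nov 26, 1820: 366 days (Feb 29, 1820 is in that span).
Nov 26, 1820 → Nov 26, 1821: 365 days.
Nov 26, 1821 → Dec 26, 1821: 30 days (November has 30).
Dec 26, 1821 → Jan 26, 1822: 31 days (December has 31).
Jan 26, 1822 → Feb 26, 1822: 31 days (January has 31).
Feb 26, 1822 → Mar 9, 1822: 11 days.
Total: 5947 days.

5947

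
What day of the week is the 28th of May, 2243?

Sunday

Doomsday rule: the anchor day for the 2200s is Friday. For year 43: 43÷12 = 3 r 7, and 7÷4 = 1, so 3+7+1 = 11.
Friday + 11 ≡ Tuesday — that's 2243's doomsday.
In May the doomsday date is May 9.
May 28 is 19 days after May 9; 19 mod 7 = 5, so Tuesday + 5 = Sunday.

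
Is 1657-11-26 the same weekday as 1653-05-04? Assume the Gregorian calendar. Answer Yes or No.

From May 4, 1653 to Nov 26, 1657 is 1667 days.
1667 mod 7 = 1, so they are different weekdays.
(May 4, 1653 is a Sunday; Nov 26, 1657 is a Monday.)

No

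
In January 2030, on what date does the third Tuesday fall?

January 15, 2030

January 1, 2030 is a Tuesday.
The first Tuesday is therefore January 1 (same day).
The third Tuesday is 1 + 2×7 = January 15.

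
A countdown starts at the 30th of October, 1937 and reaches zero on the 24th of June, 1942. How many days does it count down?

1698

Oct 30, 1937 → Oct 30, 1938: 365 days.
Oct 30, 1938 → Oct 30, 1939: 365 days.
Oct 30, 1939 → Oct 30, 1940: 366 days (Feb 29, 1940 is in that span).
Oct 30, 1940 → Oct 30, 1941: 365 days.
Oct 30, 1941 → Nov 30, 1941: 31 days (October has 31).
Nov 30, 1941 → Dec 30, 1941: 30 days (November has 30).
Dec 30, 1941 → Jan 30, 1942: 31 days (December has 31).
Jan 30, 1942 → Feb 28, 1942: 29 days (January has 31).
Feb 28, 1942 → Mar 28, 1942: 28 days (February has 28).
Mar 28, 1942 → Apr 28, 1942: 31 days (March has 31).
Apr 28, 1942 → May 28, 1942: 30 days (April has 30).
May 28, 1942 → Jun 24, 1942: 27 days.
Total: 1698 days.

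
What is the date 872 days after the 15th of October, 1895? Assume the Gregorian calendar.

+366 (one year; includes Feb 29, 1896) → Oct 15, 1896 (506 left).
+365 (one year) → Oct 15, 1897 (141 left).
Oct has 31 days: +17 → Nov 1, 1897 (124 left).
Nov has 30 days: +30 → Dec 1, 1897 (94 left).
Dec has 31 days: +31 → Jan 1, 1898 (63 left).
Jan has 31 days: +31 → Feb 1, 1898 (32 left).
Feb has 28 days: +28 → Mar 1, 1898 (4 left).
+4 → Mar 5, 1898.

March 5, 1898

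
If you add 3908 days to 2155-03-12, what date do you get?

+366 (one year; includes Feb 29, 2156) → Mar 12, 2156 (3542 left).
+365 (one year) → Mar 12, 2157 (3177 left).
+365 (one year) → Mar 12, 2158 (2812 left).
+365 (one year) → Mar 12, 2159 (2447 left).
+366 (one year; includes Feb 29, 2160) → Mar 12, 2160 (2081 left).
+365 (one year) → Mar 12, 2161 (1716 left).
+365 (one year) → Mar 12, 2162 (1351 left).
+365 (one year) → Mar 12, 2163 (986 left).
+366 (one year; includes Feb 29, 2164) → Mar 12, 2164 (620 left).
+365 (one year) → Mar 12, 2165 (255 left).
Mar has 31 days: +20 → Apr 1, 2165 (235 left).
Apr has 30 days: +30 → May 1, 2165 (205 left).
May has 31 days: +31 → Jun 1, 2165 (174 left).
Jun has 30 days: +30 → Jul 1, 2165 (144 left).
Jul has 31 days: +31 → Aug 1, 2165 (113 left).
Aug has 31 days: +31 → Sep 1, 2165 (82 left).
Sep has 30 days: +30 → Oct 1, 2165 (52 left).
Oct has 31 days: +31 → Nov 1, 2165 (21 left).
+21 → Nov 22, 2165.

November 22, 2165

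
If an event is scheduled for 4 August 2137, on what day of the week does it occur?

Doomsday rule: the anchor day for the 2100s is Sunday. For year 37: 37÷12 = 3 r 1, and 1÷4 = 0, so 3+1+0 = 4.
Sunday + 4 ≡ Thursday — that's 2137's doomsday.
In August the doomsday date is Aug 8.
Aug 4 is 4 days before Aug 8; 4 mod 7 = 4, so Thursday − 4 = Sunday.

Sunday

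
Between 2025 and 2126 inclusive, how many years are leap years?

24

Multiples of 4 in [2025,2126]: 25.
Of those, multiples of 100: 1 (not leap unless ÷400).
Multiples of 400: 0.
Leap years = 25 − 1 + 0 = 24.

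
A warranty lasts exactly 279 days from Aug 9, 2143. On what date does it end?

May 14, 2144

Aug has 31 days: +23 → Sep 1, 2143 (256 left).
Sep has 30 days: +30 → Oct 1, 2143 (226 left).
Oct has 31 days: +31 → Nov 1, 2143 (195 left).
Nov has 30 days: +30 → Dec 1, 2143 (165 left).
Dec has 31 days: +31 → Jan 1, 2144 (134 left).
Jan has 31 days: +31 → Feb 1, 2144 (103 left).
Feb has 29 days: +29 → Mar 1, 2144 (74 left).
Mar has 31 days: +31 → Apr 1, 2144 (43 left).
Apr has 30 days: +30 → May 1, 2144 (13 left).
+13 → May 14, 2144.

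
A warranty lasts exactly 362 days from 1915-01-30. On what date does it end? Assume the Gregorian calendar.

January 27, 1916

Jan has 31 days: +2 → Feb 1, 1915 (360 left).
Feb has 28 days: +28 → Mar 1, 1915 (332 left).
Mar has 31 days: +31 → Apr 1, 1915 (301 left).
Apr has 30 days: +30 → May 1, 1915 (271 left).
May has 31 days: +31 → Jun 1, 1915 (240 left).
Jun has 30 days: +30 → Jul 1, 1915 (210 left).
Jul has 31 days: +31 → Aug 1, 1915 (179 left).
Aug has 31 days: +31 → Sep 1, 1915 (148 left).
Sep has 30 days: +30 → Oct 1, 1915 (118 left).
Oct has 31 days: +31 → Nov 1, 1915 (87 left).
Nov has 30 days: +30 → Dec 1, 1915 (57 left).
Dec has 31 days: +31 → Jan 1, 1916 (26 left).
+26 → Jan 27, 1916.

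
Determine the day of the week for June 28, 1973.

Thursday

January 1, 1973 is a Monday.
Jan 1, 1973 → Feb 1, 1973: 31 days (January has 31).
Feb 1, 1973 → Mar 1, 1973: 28 days (February has 28).
Mar 1, 1973 → Apr 1, 1973: 31 days (March has 31).
Apr 1, 1973 → May 1, 1973: 30 days (April has 30).
May 1, 1973 → Jun 1, 1973: 31 days (May has 31).
Jun 1, 1973 → Jun 28, 1973: 27 days.
Total: 178 days.
178 mod 7 = 3, so Monday + 3 = Thursday.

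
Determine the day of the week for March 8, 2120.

Doomsday rule: the anchor day for the 2100s is Sunday. For year 20: 20÷12 = 1 r 8, and 8÷4 = 2, so 1+8+2 = 11.
Sunday + 11 ≡ Thursday — that's 2120's doomsday.
In March the doomsday date is Mar 14.
Mar 8 is 6 days before Mar 14; 6 mod 7 = 6, so Thursday − 6 = Friday.

Friday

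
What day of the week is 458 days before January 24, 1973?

First find the weekday of Jan 24, 1973. Doomsday rule: the anchor day for the 1900s is Wednesday. For year 73: 73÷12 = 6 r 1, and 1÷4 = 0, so 6+1+0 = 7.
Wednesday + 7 ≡ Wednesday — that's 1973's doomsday.
In January the doomsday date is Jan 3 (1973 is not a leap year).
Jan 24 is 21 days after Jan 3; 21 mod 7 = 0, so Wednesday + 0 = Wednesday.
458 mod 7 = 3, so 458 days before a Wednesday is Wednesday − 3 = Sunday.

Sunday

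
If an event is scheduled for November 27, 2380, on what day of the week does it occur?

Doomsday rule: the anchor day for the 2300s is Wednesday. For year 80: 80÷12 = 6 r 8, and 8÷4 = 2, so 6+8+2 = 16.
Wednesday + 16 ≡ Friday — that's 2380's doomsday.
In November the doomsday date is Nov 7.
Nov 27 is 20 days after Nov 7; 20 mod 7 = 6, so Friday + 6 = Thursday.

Thursday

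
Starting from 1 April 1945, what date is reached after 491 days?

August 5, 1946

+365 (one year) → Apr 1, 1946 (126 left).
Apr has 30 days: +30 → May 1, 1946 (96 left).
May has 31 days: +31 → Jun 1, 1946 (65 left).
Jun has 30 days: +30 → Jul 1, 1946 (35 left).
Jul has 31 days: +31 → Aug 1, 1946 (4 left).
+4 → Aug 5, 1946.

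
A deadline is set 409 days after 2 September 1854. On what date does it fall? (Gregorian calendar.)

+365 (one year) → Sep 2, 1855 (44 left).
Sep has 30 days: +29 → Oct 1, 1855 (15 left).
+15 → Oct 16, 1855.

October 16, 1855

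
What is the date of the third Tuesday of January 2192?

January 17, 2192

January 1, 2192 is a Sunday.
The first Tuesday is therefore January 3 (2 days later).
The third Tuesday is 3 + 2×7 = January 17.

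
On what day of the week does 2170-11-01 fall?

Thursday

Doomsday rule: the anchor day for the 2100s is Sunday. For year 70: 70÷12 = 5 r 10, and 10÷4 = 2, so 5+10+2 = 17.
Sunday + 17 ≡ Wednesday — that's 2170's doomsday.
In November the doomsday date is Nov 7.
Nov 1 is 6 days before Nov 7; 6 mod 7 = 6, so Wednesday − 6 = Thursday.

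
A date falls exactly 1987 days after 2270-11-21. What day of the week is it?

Nov 21, 2270 is a Monday.
1987 mod 7 = 6, so 1987 days after a Monday is Monday + 6 = Sunday.

Sunday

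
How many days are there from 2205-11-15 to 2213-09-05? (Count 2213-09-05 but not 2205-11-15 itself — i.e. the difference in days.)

2851

Nov 15, 2205 → Nov 15, 2206: 365 days.
Nov 15, 2206 → Nov 15, 2207: 365 days.
Nov 15, 2207 → Nov 15, 2208: 366 days (Feb 29, 2208 is in that span).
Nov 15, 2208 → Nov 15, 2209: 365 days.
Nov 15, 2209 → Nov 15, 2210: 365 days.
Nov 15, 2210 → Nov 15, 2211: 365 days.
Nov 15, 2211 → Nov 15, 2212: 366 days (Feb 29, 2212 is in that span).
Nov 15, 2212 → Dec 15, 2212: 30 days (November has 30).
Dec 15, 2212 → Jan 15, 2213: 31 days (December has 31).
Jan 15, 2213 → Feb 15, 2213: 31 days (January has 31).
Feb 15, 2213 → Mar 15, 2213: 28 days (February has 28).
Mar 15, 2213 → Apr 15, 2213: 31 days (March has 31).
Apr 15, 2213 → May 15, 2213: 30 days (April has 30).
May 15, 2213 → Jun 15, 2213: 31 days (May has 31).
Jun 15, 2213 → Jul 15, 2213: 30 days (June has 30).
Jul 15, 2213 → Aug 15, 2213: 31 days (July has 31).
Aug 15, 2213 → Sep 5, 2213: 21 days.
Total: 2851 days.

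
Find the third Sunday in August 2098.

August 17, 2098

August 1, 2098 is a Friday.
The first Sunday is therefore August 3 (2 days later).
The third Sunday is 3 + 2×7 = August 17.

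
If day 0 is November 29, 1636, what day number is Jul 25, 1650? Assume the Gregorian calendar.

4986

Nov 29, 1636 → Nov 29, 1637: 365 days.
Nov 29, 1637 → Nov 29, 1638: 365 days.
Nov 29, 1638 → Nov 29, 1639: 365 days.
Nov 29, 1639 → Nov 29, 1640: 366 days (Feb 29, 1640 is in that span).
Nov 29, 1640 → Nov 29, 1641: 365 days.
Nov 29, 1641 → Nov 29, 1642: 365 days.
Nov 29, 1642 → Nov 29, 1643: 365 days.
Nov 29, 1643 → Nov 29, 1644: 366 days (Feb 29, 1644 is in that span).
Nov 29, 1644 → Nov 29, 1645: 365 days.
Nov 29, 1645 → Nov 29, 1646: 365 days.
Nov 29, 1646 → Nov 29, 1647: 365 days.
Nov 29, 1647 → Nov 29, 1648: 366 days (Feb 29, 1648 is in that span).
Nov 29, 1648 → Nov 29, 1649: 365 days.
Nov 29, 1649 → Dec 29, 1649: 30 days (November has 30).
Dec 29, 1649 → Jan 29, 1650: 31 days (December has 31).
Jan 29, 1650 → Feb 28, 1650: 30 days (January has 31).
Feb 28, 1650 → Mar 28, 1650: 28 days (February has 28).
Mar 28, 1650 → Apr 28, 1650: 31 days (March has 31).
Apr 28, 1650 → May 28, 1650: 30 days (April has 30).
May 28, 1650 → Jun 28, 1650: 31 days (May has 31).
Jun 28, 1650 → Jul 25, 1650: 27 days.
Total: 4986 days.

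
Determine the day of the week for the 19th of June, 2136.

Doomsday rule: the anchor day for the 2100s is Sunday. For year 36: 36÷12 = 3 r 0, and 0÷4 = 0, so 3+0+0 = 3.
Sunday + 3 ≡ Wednesday — that's 2136's doomsday.
In June the doomsday date is Jun 6.
Jun 19 is 13 days after Jun 6; 13 mod 7 = 6, so Wednesday + 6 = Tuesday.

Tuesday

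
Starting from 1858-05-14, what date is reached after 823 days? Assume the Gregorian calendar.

+365 (one year) → May 14, 1859 (458 left).
+366 (one year; includes Feb 29, 1860) → May 14, 1860 (92 left).
May has 31 days: +18 → Jun 1, 1860 (74 left).
Jun has 30 days: +30 → Jul 1, 1860 (44 left).
Jul has 31 days: +31 → Aug 1, 1860 (13 left).
+13 → Aug 14, 1860.

August 14, 1860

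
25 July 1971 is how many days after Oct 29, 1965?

Oct 29, 1965 → Oct 29, 1966: 365 days.
Oct 29, 1966 → Oct 29, 1967: 365 days.
Oct 29, 1967 → Oct 29, 1968: 366 days (Feb 29, 1968 is in that span).
Oct 29, 1968 → Oct 29, 1969: 365 days.
Oct 29, 1969 → Oct 29, 1970: 365 days.
Oct 29, 1970 → Nov 29, 1970: 31 days (October has 31).
Nov 29, 1970 → Dec 29, 1970: 30 days (November has 30).
Dec 29, 1970 → Jan 29, 1971: 31 days (December has 31).
Jan 29, 1971 → Feb 28, 1971: 30 days (January has 31).
Feb 28, 1971 → Mar 28, 1971: 28 days (February has 28).
Mar 28, 1971 → Apr 28, 1971: 31 days (March has 31).
Apr 28, 1971 → May 28, 1971: 30 days (April has 30).
May 28, 1971 → Jun 28, 1971: 31 days (May has 31).
Jun 28, 1971 → Jul 25, 1971: 27 days.
Total: 2095 days.

2095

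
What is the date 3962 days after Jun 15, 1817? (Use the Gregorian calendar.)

+365 (one year) → Jun 15, 1818 (3597 left).
+365 (one year) → Jun 15, 1819 (3232 left).
+366 (one year; includes Feb 29, 1820) → Jun 15, 1820 (2866 left).
+365 (one year) → Jun 15, 1821 (2501 left).
+365 (one year) → Jun 15, 1822 (2136 left).
+365 (one year) → Jun 15, 1823 (1771 left).
+366 (one year; includes Feb 29, 1824) → Jun 15, 1824 (1405 left).
+365 (one year) → Jun 15, 1825 (1040 left).
+365 (one year) → Jun 15, 1826 (675 left).
+365 (one year) → Jun 15, 1827 (310 left).
Jun has 30 days: +16 → Jul 1, 1827 (294 left).
Jul has 31 days: +31 → Aug 1, 1827 (263 left).
Aug has 31 days: +31 → Sep 1, 1827 (232 left).
Sep has 30 days: +30 → Oct 1, 1827 (202 left).
Oct has 31 days: +31 → Nov 1, 1827 (171 left).
Nov has 30 days: +30 → Dec 1, 1827 (141 left).
Dec has 31 days: +31 → Jan 1, 1828 (110 left).
Jan has 31 days: +31 → Feb 1, 1828 (79 left).
Feb has 29 days: +29 → Mar 1, 1828 (50 left).
Mar has 31 days: +31 → Apr 1, 1828 (19 left).
+19 → Apr 20, 1828.

April 20, 1828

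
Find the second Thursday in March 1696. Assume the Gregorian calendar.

March 8, 1696

March 1, 1696 is a Thursday.
The first Thursday is therefore March 1 (same day).
The second Thursday is 1 + 1×7 = March 8.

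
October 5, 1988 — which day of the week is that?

January 1, 1988 is a Friday.
Jan 1, 1988 → Feb 1, 1988: 31 days (January has 31).
Feb 1, 1988 → Mar 1, 1988: 29 days (February has 29).
Mar 1, 1988 → Apr 1, 1988: 31 days (March has 31).
Apr 1, 1988 → May 1, 1988: 30 days (April has 30).
May 1, 1988 → Jun 1, 1988: 31 days (May has 31).
Jun 1, 1988 → Jul 1, 1988: 30 days (June has 30).
Jul 1, 1988 → Aug 1, 1988: 31 days (July has 31).
Aug 1, 1988 → Sep 1, 1988: 31 days (August has 31).
Sep 1, 1988 → Oct 1, 1988: 30 days (September has 30).
Oct 1, 1988 → Oct 5, 1988: 4 days.
Total: 278 days.
278 mod 7 = 5, so Friday + 5 = Wednesday.

Wednesday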